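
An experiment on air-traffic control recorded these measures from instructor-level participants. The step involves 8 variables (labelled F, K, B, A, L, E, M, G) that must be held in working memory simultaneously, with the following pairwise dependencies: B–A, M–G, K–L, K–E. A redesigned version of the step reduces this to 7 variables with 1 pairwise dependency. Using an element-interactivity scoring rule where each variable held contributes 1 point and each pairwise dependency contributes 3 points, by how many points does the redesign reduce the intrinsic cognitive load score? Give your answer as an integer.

10

Original: 8 × 1 + 4 × 3 = 8 + 12 = 20.
Redesigned: 7 × 1 + 1 × 3 = 7 + 3 = 10.
Reduction = 20 − 10 = 10.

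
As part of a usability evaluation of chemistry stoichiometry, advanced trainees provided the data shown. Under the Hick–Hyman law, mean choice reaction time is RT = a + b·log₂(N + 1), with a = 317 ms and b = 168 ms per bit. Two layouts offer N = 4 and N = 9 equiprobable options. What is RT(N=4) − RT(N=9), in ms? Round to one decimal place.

RT(4) = 317 + 168·log₂(5) = 317 + 168·2.3219 = 707.0792 ms.
RT(9) = 317 + 168·log₂(10) = 317 + 168·3.3219 = 875.0792 ms.
Difference = 707.0792 − 875.0792 = -168.0000 ≈ -168.0 ms.

-168.0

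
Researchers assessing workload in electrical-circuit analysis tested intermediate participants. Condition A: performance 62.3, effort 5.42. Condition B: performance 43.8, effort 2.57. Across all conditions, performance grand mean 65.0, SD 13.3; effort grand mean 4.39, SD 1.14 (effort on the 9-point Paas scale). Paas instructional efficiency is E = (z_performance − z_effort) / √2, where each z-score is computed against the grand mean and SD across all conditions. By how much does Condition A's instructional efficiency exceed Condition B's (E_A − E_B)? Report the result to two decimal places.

Condition A: z_P = (62.3 − 65.0)/13.3 = -0.2030; z_E = (5.42 − 4.39)/1.14 = 0.9035; E_A = (-0.2030 − 0.9035)/√2 = -0.7824.
Condition B: z_P = (43.8 − 65.0)/13.3 = -1.5940; z_E = (2.57 − 4.39)/1.14 = -1.5965; E_B = (-1.5940 − (-1.5965))/√2 = 0.0018.
E_A − E_B = -0.7824 − 0.0018 = -0.7842 ≈ -0.78.

-0.78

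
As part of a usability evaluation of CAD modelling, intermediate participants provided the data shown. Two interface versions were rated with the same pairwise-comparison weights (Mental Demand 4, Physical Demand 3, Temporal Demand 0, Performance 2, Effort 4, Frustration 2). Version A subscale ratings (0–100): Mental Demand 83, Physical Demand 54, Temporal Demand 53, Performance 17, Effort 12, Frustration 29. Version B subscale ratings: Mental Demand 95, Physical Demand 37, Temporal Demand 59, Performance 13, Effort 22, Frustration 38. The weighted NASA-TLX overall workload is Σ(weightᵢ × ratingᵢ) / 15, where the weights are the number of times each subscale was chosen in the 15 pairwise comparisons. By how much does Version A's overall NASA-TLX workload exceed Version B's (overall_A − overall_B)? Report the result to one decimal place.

Version A weighted sum = 4·83 + 3·54 + 0·53 + 2·17 + 4·12 + 2·29 = 332 + 162 + 0 + 34 + 48 + 58 = 634; overall_A = 634/15 = 42.2667.
Version B weighted sum = 4·95 + 3·37 + 0·59 + 2·13 + 4·22 + 2·38 = 380 + 111 + 0 + 26 + 88 + 76 = 681; overall_B = 681/15 = 45.4000.
Difference = 42.2667 − 45.4000 = -3.1333 ≈ -3.1.

-3.1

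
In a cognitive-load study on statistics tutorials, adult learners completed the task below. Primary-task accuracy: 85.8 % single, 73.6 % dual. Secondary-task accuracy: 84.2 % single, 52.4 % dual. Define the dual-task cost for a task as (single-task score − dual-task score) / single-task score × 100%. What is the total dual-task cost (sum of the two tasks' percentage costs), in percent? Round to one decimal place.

52.0

Primary cost = (85.8 − 73.6) / 85.8 × 100% = 14.2191%.
Secondary cost = (84.2 − 52.4) / 84.2 × 100% = 37.7672%.
Total = 14.2191% + 37.7672% = 51.9863% ≈ 52.0%.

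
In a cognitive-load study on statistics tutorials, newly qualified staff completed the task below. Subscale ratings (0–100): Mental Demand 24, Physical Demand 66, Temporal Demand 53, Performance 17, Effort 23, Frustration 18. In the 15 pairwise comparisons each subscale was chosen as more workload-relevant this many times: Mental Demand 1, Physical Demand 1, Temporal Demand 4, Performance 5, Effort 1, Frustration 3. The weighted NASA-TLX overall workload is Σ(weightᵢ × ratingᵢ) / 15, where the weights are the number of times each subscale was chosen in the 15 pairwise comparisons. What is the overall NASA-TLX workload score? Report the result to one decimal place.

30.9

The tallies are the weights (they sum to 15).
Weighted sum = 1·24 + 1·66 + 4·53 + 5·17 + 1·23 + 3·18
            = 24 + 66 + 212 + 85 + 23 + 54 = 464.
Overall workload = 464 / 15 = 30.9333 ≈ 30.9.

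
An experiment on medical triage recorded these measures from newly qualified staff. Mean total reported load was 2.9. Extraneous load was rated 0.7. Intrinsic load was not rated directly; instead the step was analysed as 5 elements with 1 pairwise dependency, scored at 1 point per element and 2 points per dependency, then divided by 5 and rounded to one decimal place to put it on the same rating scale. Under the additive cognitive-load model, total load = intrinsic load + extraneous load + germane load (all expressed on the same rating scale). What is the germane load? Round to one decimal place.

Intrinsic (element-interactivity): (5 × 1 + 1 × 2) / 5 = 7 / 5 = 1.4000 → 1.4.
germane load = total − intrinsic − extraneous
             = 2.9 − 1.4 − 0.7 = 0.8.

0.8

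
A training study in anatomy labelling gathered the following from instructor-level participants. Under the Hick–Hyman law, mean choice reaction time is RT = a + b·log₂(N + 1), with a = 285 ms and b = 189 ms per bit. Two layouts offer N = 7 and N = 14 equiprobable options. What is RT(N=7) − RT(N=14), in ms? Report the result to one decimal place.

-171.4

RT(7) = 285 + 189·log₂(8) = 285 + 189·3.0000 = 852.0000 ms.
RT(14) = 285 + 189·log₂(15) = 285 + 189·3.9069 = 1023.4041 ms.
Difference = 852.0000 − 1023.4041 = -171.4041 ≈ -171.4 ms.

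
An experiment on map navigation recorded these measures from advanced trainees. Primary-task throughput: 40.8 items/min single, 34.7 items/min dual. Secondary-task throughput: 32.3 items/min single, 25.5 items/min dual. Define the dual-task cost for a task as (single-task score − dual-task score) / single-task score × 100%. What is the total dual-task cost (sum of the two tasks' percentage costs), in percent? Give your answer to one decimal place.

36.0

Primary cost = (40.8 − 34.7) / 40.8 × 100% = 14.9510%.
Secondary cost = (32.3 − 25.5) / 32.3 × 100% = 21.0526%.
Total = 14.9510% + 21.0526% = 36.0036% ≈ 36.0%.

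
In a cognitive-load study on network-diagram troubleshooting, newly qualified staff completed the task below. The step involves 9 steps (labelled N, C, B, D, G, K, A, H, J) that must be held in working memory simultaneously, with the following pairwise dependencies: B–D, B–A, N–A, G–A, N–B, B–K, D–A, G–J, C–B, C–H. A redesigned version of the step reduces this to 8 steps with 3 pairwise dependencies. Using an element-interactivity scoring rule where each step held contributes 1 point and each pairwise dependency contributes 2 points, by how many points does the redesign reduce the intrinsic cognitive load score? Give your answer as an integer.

15

Original: 9 × 1 + 10 × 2 = 9 + 20 = 29.
Redesigned: 8 × 1 + 3 × 2 = 8 + 6 = 14.
Reduction = 29 − 14 = 15.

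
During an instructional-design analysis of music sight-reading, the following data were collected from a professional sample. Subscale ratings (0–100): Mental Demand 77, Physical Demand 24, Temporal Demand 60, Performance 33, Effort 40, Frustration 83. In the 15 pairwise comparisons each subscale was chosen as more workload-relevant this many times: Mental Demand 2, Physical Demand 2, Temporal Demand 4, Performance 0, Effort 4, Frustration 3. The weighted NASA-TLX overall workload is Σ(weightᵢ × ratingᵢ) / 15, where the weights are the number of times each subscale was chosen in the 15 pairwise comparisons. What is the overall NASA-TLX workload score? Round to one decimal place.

56.7

The tallies are the weights (they sum to 15).
Weighted sum = 2·77 + 2·24 + 4·60 + 0·33 + 4·40 + 3·83
            = 154 + 48 + 240 + 0 + 160 + 249 = 851.
Overall workload = 851 / 15 = 56.7333 ≈ 56.7.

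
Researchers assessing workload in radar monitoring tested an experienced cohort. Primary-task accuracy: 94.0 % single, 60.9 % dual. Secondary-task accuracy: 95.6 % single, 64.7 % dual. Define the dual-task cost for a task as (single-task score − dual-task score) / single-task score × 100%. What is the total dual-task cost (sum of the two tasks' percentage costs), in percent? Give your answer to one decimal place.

67.5

Primary cost = (94.0 − 60.9) / 94.0 × 100% = 35.2128%.
Secondary cost = (95.6 − 64.7) / 95.6 × 100% = 32.3222%.
Total = 35.2128% + 32.3222% = 67.5350% ≈ 67.5%.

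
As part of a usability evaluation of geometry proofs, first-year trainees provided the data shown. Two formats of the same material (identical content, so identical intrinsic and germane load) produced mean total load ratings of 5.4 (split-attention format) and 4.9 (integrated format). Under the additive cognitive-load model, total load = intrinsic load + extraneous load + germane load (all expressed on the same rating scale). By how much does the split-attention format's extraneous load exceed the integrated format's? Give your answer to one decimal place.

Intrinsic and germane load are equal across formats, so the difference in total load equals the difference in extraneous load.
Extraneous-load difference = 5.4 − 4.9 = 0.5.

0.5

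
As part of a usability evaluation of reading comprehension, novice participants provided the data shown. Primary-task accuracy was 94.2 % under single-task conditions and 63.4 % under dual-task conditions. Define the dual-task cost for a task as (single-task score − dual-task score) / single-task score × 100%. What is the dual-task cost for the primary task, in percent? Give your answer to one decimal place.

32.7

Cost = (94.2 − 63.4) / 94.2 × 100%
     = 30.8000 / 94.2 × 100% = 32.6964%.
≈ 32.7%.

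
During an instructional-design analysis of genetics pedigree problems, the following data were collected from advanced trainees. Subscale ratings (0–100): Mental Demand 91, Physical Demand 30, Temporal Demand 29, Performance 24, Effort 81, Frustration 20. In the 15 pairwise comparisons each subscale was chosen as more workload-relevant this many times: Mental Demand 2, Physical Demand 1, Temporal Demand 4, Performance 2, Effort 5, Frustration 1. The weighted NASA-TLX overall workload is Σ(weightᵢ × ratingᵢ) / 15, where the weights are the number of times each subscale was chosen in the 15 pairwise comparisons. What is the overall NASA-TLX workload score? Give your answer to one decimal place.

53.4

The tallies are the weights (they sum to 15).
Weighted sum = 2·91 + 1·30 + 4·29 + 2·24 + 5·81 + 1·20
            = 182 + 30 + 116 + 48 + 405 + 20 = 801.
Overall workload = 801 / 15 = 53.4000 ≈ 53.4.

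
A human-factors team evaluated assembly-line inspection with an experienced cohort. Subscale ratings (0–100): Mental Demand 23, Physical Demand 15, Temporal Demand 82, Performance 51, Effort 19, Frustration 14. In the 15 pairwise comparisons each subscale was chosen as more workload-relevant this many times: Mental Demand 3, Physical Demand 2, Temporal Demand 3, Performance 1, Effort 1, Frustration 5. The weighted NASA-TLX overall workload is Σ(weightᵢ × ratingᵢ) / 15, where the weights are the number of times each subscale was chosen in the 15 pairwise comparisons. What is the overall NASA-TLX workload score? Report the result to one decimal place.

The tallies are the weights (they sum to 15).
Weighted sum = 3·23 + 2·15 + 3·82 + 1·51 + 1·19 + 5·14
            = 69 + 30 + 246 + 51 + 19 + 70 = 485.
Overall workload = 485 / 15 = 32.3333 ≈ 32.3.

32.3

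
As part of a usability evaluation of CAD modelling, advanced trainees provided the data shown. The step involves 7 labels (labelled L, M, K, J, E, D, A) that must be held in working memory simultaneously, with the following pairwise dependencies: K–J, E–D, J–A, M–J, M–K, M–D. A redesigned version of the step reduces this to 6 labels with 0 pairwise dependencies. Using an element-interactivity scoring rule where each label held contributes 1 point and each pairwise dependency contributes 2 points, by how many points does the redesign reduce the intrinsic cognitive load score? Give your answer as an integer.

13

Original: 7 × 1 + 6 × 2 = 7 + 12 = 19.
Redesigned: 6 × 1 + 0 × 2 = 6 + 0 = 6.
Reduction = 19 − 6 = 13.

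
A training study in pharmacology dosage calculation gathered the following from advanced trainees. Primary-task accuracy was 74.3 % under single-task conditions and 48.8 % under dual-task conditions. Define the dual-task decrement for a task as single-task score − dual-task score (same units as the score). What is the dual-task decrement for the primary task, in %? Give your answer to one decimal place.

Decrement = 74.3 − 48.8 = 25.5000 % ≈ 25.5 %.

25.5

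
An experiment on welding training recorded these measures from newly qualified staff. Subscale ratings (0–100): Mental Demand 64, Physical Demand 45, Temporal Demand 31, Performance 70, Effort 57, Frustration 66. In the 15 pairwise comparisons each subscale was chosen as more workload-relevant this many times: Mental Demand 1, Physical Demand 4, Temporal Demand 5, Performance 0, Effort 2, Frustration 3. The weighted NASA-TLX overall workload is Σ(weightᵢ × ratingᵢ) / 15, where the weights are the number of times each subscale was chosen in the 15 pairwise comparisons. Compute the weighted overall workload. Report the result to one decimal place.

The tallies are the weights (they sum to 15).
Weighted sum = 1·64 + 4·45 + 5·31 + 0·70 + 2·57 + 3·66
            = 64 + 180 + 155 + 0 + 114 + 198 = 711.
Overall workload = 711 / 15 = 47.4000 ≈ 47.4.

47.4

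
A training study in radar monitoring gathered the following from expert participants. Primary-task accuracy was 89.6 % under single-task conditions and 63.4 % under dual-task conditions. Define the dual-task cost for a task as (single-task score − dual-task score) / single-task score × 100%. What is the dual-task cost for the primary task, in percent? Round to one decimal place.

Cost = (89.6 − 63.4) / 89.6 × 100%
     = 26.2000 / 89.6 × 100% = 29.2411%.
≈ 29.2%.

29.2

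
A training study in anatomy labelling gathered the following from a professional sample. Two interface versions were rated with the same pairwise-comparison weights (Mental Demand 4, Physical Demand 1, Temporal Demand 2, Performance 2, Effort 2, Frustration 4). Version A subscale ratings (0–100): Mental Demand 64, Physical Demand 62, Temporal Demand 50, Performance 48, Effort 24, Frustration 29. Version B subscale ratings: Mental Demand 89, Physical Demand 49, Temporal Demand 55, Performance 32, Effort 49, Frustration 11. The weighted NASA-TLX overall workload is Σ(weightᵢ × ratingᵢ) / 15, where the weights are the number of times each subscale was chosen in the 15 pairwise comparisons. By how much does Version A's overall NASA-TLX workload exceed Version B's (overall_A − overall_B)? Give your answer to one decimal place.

-2.9

Version A weighted sum = 4·64 + 1·62 + 2·50 + 2·48 + 2·24 + 4·29 = 256 + 62 + 100 + 96 + 48 + 116 = 678; overall_A = 678/15 = 45.2000.
Version B weighted sum = 4·89 + 1·49 + 2·55 + 2·32 + 2·49 + 4·11 = 356 + 49 + 110 + 64 + 98 + 44 = 721; overall_B = 721/15 = 48.0667.
Difference = 45.2000 − 48.0667 = -2.8667 ≈ -2.9.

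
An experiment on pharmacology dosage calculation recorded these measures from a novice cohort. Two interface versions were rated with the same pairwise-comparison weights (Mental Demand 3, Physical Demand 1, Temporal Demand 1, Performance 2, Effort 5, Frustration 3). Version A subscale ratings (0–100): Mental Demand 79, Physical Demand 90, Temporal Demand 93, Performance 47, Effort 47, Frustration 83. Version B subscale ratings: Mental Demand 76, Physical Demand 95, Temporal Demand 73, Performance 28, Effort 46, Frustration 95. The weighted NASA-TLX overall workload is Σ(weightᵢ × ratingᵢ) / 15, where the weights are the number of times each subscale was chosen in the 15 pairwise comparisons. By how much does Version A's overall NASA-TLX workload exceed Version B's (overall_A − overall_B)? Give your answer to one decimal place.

Version A weighted sum = 3·79 + 1·90 + 1·93 + 2·47 + 5·47 + 3·83 = 237 + 90 + 93 + 94 + 235 + 249 = 998; overall_A = 998/15 = 66.5333.
Version B weighted sum = 3·76 + 1·95 + 1·73 + 2·28 + 5·46 + 3·95 = 228 + 95 + 73 + 56 + 230 + 285 = 967; overall_B = 967/15 = 64.4667.
Difference = 66.5333 − 64.4667 = 2.0666 ≈ 2.1.

2.1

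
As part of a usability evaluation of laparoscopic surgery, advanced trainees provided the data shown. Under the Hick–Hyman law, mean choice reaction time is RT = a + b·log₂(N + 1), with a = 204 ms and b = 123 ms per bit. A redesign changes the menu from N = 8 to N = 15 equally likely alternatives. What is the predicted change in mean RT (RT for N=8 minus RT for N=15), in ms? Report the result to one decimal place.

RT(8) = 204 + 123·log₂(9) = 204 + 123·3.1699 = 593.8977 ms.
RT(15) = 204 + 123·log₂(16) = 204 + 123·4.0000 = 696.0000 ms.
Difference = 593.8977 − 696.0000 = -102.1023 ≈ -102.1 ms.

-102.1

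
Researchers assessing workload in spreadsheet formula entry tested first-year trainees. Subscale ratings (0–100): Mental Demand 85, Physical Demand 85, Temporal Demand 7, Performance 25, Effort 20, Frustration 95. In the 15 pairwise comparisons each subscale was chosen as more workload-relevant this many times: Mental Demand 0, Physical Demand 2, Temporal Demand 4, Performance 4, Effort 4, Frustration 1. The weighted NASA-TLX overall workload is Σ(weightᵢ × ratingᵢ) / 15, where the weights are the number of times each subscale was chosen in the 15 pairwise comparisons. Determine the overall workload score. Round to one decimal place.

The tallies are the weights (they sum to 15).
Weighted sum = 0·85 + 2·85 + 4·7 + 4·25 + 4·20 + 1·95
            = 0 + 170 + 28 + 100 + 80 + 95 = 473.
Overall workload = 473 / 15 = 31.5333 ≈ 31.5.

31.5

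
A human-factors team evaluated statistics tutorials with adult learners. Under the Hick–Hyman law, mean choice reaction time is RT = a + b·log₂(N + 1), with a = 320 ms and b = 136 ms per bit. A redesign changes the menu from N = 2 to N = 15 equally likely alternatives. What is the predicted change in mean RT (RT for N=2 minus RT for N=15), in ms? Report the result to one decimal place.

RT(2) = 320 + 136·log₂(3) = 320 + 136·1.5850 = 535.5600 ms.
RT(15) = 320 + 136·log₂(16) = 320 + 136·4.0000 = 864.0000 ms.
Difference = 535.5600 − 864.0000 = -328.4400 ≈ -328.4 ms.

-328.4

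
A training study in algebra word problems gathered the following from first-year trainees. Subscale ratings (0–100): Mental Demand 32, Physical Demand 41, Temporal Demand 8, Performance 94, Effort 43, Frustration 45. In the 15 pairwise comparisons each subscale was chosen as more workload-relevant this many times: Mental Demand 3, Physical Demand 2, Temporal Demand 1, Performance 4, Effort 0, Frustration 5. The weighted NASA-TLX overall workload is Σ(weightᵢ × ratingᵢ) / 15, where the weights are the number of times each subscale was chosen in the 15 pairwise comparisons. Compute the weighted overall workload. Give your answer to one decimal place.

52.5

The tallies are the weights (they sum to 15).
Weighted sum = 3·32 + 2·41 + 1·8 + 4·94 + 0·43 + 5·45
            = 96 + 82 + 8 + 376 + 0 + 225 = 787.
Overall workload = 787 / 15 = 52.4667 ≈ 52.5.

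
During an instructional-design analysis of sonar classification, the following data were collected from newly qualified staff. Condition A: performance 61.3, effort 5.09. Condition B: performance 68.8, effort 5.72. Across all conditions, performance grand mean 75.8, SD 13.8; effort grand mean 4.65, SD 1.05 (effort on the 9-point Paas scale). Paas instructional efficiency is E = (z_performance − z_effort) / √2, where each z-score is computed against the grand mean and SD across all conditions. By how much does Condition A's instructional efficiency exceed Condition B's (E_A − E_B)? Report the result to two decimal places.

Condition A: z_P = (61.3 − 75.8)/13.8 = -1.0507; z_E = (5.09 − 4.65)/1.05 = 0.4190; E_A = (-1.0507 − 0.4190)/√2 = -1.0392.
Condition B: z_P = (68.8 − 75.8)/13.8 = -0.5072; z_E = (5.72 − 4.65)/1.05 = 1.0190; E_B = (-0.5072 − 1.0190)/√2 = -1.0792.
E_A − E_B = -1.0392 − (-1.0792) = 0.0400 ≈ 0.04.

0.04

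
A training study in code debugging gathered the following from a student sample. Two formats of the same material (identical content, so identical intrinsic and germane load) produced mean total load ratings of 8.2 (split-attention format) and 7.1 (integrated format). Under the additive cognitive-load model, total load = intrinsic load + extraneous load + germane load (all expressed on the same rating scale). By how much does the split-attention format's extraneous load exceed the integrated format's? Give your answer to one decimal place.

Intrinsic and germane load are equal across formats, so the difference in total load equals the difference in extraneous load.
Extraneous-load difference = 8.2 − 7.1 = 1.1.

1.1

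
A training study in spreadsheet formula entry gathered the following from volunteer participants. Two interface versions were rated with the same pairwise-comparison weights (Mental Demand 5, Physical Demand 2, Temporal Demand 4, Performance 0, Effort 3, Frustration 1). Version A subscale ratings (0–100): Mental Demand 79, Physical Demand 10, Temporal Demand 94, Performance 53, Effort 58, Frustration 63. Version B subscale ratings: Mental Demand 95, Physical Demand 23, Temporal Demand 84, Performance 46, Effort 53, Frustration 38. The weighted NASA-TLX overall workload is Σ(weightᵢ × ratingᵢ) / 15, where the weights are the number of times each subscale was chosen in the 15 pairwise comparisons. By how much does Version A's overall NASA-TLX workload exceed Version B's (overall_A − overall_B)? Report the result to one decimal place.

Version A weighted sum = 5·79 + 2·10 + 4·94 + 0·53 + 3·58 + 1·63 = 395 + 20 + 376 + 0 + 174 + 63 = 1028; overall_A = 1028/15 = 68.5333.
Version B weighted sum = 5·95 + 2·23 + 4·84 + 0·46 + 3·53 + 1·38 = 475 + 46 + 336 + 0 + 159 + 38 = 1054; overall_B = 1054/15 = 70.2667.
Difference = 68.5333 − 70.2667 = -1.7334 ≈ -1.7.

-1.7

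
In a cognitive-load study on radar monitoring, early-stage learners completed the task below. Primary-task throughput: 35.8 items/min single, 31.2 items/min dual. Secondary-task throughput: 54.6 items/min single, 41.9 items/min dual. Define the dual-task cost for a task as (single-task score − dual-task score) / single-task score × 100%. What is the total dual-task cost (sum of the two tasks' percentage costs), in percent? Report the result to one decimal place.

36.1

Primary cost = (35.8 − 31.2) / 35.8 × 100% = 12.8492%.
Secondary cost = (54.6 − 41.9) / 54.6 × 100% = 23.2601%.
Total = 12.8492% + 23.2601% = 36.1093% ≈ 36.1%.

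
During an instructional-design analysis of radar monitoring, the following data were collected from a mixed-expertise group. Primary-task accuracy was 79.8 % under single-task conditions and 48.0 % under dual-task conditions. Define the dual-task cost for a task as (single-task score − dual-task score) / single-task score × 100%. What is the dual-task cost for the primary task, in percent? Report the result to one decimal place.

Cost = (79.8 − 48.0) / 79.8 × 100%
     = 31.8000 / 79.8 × 100% = 39.8496%.
≈ 39.8%.

39.8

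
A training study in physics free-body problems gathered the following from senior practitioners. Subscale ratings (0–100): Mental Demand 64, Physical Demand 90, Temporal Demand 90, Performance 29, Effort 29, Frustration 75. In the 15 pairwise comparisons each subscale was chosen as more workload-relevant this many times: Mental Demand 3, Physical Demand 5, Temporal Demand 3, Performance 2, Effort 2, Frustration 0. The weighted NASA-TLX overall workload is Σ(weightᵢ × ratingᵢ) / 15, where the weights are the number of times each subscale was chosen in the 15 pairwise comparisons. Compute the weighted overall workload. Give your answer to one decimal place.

The tallies are the weights (they sum to 15).
Weighted sum = 3·64 + 5·90 + 3·90 + 2·29 + 2·29 + 0·75
            = 192 + 450 + 270 + 58 + 58 + 0 = 1028.
Overall workload = 1028 / 15 = 68.5333 ≈ 68.5.

68.5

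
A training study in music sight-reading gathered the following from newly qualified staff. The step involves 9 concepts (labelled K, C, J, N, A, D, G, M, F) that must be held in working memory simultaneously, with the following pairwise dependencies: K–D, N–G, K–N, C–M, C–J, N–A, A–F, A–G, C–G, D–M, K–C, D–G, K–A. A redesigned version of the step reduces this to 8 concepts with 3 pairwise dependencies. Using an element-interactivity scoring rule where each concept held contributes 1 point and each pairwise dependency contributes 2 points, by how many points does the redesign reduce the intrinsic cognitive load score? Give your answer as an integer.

21

Original: 9 × 1 + 13 × 2 = 9 + 26 = 35.
Redesigned: 8 × 1 + 3 × 2 = 8 + 6 = 14.
Reduction = 35 − 14 = 21.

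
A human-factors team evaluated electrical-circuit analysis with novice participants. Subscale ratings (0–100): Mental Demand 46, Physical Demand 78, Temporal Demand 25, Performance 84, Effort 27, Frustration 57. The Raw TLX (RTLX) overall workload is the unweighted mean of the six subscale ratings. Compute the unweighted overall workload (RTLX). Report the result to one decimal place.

52.8

Sum of ratings = 46 + 78 + 25 + 84 + 27 + 57 = 317.
RTLX = 317 / 6 = 52.8333 ≈ 52.8.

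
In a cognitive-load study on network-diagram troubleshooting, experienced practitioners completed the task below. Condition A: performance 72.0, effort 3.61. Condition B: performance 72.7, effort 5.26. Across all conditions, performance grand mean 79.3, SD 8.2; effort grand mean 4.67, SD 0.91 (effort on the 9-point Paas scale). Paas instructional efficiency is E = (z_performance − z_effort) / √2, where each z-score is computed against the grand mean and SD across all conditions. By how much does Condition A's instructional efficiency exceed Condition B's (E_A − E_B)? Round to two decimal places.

Condition A: z_P = (72.0 − 79.3)/8.2 = -0.8902; z_E = (3.61 − 4.67)/0.91 = -1.1648; E_A = (-0.8902 − (-1.1648))/√2 = 0.1942.
Condition B: z_P = (72.7 − 79.3)/8.2 = -0.8049; z_E = (5.26 − 4.67)/0.91 = 0.6484; E_B = (-0.8049 − 0.6484)/√2 = -1.0276.
E_A − E_B = 0.1942 − (-1.0276) = 1.2218 ≈ 1.22.

1.22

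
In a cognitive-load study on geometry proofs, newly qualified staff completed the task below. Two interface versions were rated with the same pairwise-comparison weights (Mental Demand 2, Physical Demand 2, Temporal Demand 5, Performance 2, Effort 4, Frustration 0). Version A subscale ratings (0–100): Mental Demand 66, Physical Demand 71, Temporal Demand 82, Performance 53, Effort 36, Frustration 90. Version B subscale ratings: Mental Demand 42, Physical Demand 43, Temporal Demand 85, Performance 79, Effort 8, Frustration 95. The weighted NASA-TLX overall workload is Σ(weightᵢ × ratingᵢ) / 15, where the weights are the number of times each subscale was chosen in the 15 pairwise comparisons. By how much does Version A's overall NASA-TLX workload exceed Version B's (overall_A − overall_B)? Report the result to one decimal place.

9.9

Version A weighted sum = 2·66 + 2·71 + 5·82 + 2·53 + 4·36 + 0·90 = 132 + 142 + 410 + 106 + 144 + 0 = 934; overall_A = 934/15 = 62.2667.
Version B weighted sum = 2·42 + 2·43 + 5·85 + 2·79 + 4·8 + 0·95 = 84 + 86 + 425 + 158 + 32 + 0 = 785; overall_B = 785/15 = 52.3333.
Difference = 62.2667 − 52.3333 = 9.9334 ≈ 9.9.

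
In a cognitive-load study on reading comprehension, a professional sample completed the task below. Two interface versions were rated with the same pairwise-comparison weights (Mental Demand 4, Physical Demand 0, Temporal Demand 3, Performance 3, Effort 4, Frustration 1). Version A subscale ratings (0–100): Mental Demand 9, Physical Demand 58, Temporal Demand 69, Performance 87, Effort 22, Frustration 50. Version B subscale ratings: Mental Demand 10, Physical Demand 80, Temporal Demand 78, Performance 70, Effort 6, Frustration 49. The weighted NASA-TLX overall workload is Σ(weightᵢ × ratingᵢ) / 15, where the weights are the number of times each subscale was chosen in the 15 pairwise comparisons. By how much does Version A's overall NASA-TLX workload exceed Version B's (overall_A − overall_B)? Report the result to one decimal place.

Version A weighted sum = 4·9 + 0·58 + 3·69 + 3·87 + 4·22 + 1·50 = 36 + 0 + 207 + 261 + 88 + 50 = 642; overall_A = 642/15 = 42.8000.
Version B weighted sum = 4·10 + 0·80 + 3·78 + 3·70 + 4·6 + 1·49 = 40 + 0 + 234 + 210 + 24 + 49 = 557; overall_B = 557/15 = 37.1333.
Difference = 42.8000 − 37.1333 = 5.6667 ≈ 5.7.

5.7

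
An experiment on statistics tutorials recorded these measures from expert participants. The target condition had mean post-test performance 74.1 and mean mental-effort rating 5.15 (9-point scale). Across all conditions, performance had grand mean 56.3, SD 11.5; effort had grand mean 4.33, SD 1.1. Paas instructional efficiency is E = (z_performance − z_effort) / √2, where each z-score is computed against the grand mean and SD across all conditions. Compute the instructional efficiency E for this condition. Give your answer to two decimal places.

0.57

z_performance = (74.1 − 56.3) / 11.5 = 17.8000 / 11.5 = 1.5478.
z_effort = (5.15 − 4.33) / 1.1 = 0.8200 / 1.1 = 0.7455.
z_P − z_E = 1.5478 − 0.7455 = 0.8023.
E = 0.8023 / √2 = 0.8023 / 1.41421 = 0.5673 ≈ 0.57.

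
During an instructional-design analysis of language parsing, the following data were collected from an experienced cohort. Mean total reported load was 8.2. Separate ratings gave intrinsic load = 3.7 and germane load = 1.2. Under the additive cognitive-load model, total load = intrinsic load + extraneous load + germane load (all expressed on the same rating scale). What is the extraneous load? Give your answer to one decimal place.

3.3

extraneous load = total − intrinsic − germane
             = 8.2 − 3.7 − 1.2 = 3.3.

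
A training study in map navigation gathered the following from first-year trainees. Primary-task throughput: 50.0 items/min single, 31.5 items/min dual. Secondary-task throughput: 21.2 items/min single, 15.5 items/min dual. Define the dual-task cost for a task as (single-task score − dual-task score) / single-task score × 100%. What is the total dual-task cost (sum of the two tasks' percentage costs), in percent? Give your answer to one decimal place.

63.9

Primary cost = (50.0 − 31.5) / 50.0 × 100% = 37.0000%.
Secondary cost = (21.2 − 15.5) / 21.2 × 100% = 26.8868%.
Total = 37.0000% + 26.8868% = 63.8868% ≈ 63.9%.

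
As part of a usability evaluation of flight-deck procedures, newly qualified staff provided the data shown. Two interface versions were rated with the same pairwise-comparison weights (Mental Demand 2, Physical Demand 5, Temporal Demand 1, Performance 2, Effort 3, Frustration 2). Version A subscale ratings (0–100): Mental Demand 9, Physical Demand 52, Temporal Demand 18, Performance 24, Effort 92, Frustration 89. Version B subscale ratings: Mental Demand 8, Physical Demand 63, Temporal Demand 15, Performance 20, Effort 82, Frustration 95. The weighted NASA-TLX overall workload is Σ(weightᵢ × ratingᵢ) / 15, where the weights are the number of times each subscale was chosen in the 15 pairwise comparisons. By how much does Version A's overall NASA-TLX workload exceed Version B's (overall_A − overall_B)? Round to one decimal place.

Version A weighted sum = 2·9 + 5·52 + 1·18 + 2·24 + 3·92 + 2·89 = 18 + 260 + 18 + 48 + 276 + 178 = 798; overall_A = 798/15 = 53.2000.
Version B weighted sum = 2·8 + 5·63 + 1·15 + 2·20 + 3·82 + 2·95 = 16 + 315 + 15 + 40 + 246 + 190 = 822; overall_B = 822/15 = 54.8000.
Difference = 53.2000 − 54.8000 = -1.6000 ≈ -1.6.

-1.6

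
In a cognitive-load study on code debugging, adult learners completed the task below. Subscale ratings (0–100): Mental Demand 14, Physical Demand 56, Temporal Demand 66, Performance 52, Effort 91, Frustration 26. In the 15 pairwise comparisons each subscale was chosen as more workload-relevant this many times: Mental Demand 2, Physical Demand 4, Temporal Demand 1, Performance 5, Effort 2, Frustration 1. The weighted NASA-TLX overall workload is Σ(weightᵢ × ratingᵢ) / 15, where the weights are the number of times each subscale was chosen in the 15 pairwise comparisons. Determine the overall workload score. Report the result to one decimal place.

52.4

The tallies are the weights (they sum to 15).
Weighted sum = 2·14 + 4·56 + 1·66 + 5·52 + 2·91 + 1·26
            = 28 + 224 + 66 + 260 + 182 + 26 = 786.
Overall workload = 786 / 15 = 52.4000 ≈ 52.4.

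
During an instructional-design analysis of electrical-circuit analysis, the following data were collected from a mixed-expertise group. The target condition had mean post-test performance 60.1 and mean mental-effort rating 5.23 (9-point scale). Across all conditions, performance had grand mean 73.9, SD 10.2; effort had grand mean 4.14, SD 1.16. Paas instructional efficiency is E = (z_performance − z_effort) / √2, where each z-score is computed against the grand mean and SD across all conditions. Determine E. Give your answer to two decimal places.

-1.62

z_performance = (60.1 − 73.9) / 10.2 = -13.8000 / 10.2 = -1.3529.
z_effort = (5.23 − 4.14) / 1.16 = 1.0900 / 1.16 = 0.9397.
z_P − z_E = -1.3529 − 0.9397 = -2.2926.
E = -2.2926 / √2 = -2.2926 / 1.41421 = -1.6211 ≈ -1.62.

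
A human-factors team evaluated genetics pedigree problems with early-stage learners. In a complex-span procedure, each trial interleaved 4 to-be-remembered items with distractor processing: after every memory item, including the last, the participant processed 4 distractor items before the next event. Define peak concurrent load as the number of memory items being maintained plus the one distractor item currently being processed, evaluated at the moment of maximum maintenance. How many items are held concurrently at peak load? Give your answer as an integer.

5

Maintenance is greatest during the distractor(s) after memory item 4: all 4 memory items are being held.
One distractor item is concurrently being processed.
Peak concurrent load = 4 + 1 = 5 items.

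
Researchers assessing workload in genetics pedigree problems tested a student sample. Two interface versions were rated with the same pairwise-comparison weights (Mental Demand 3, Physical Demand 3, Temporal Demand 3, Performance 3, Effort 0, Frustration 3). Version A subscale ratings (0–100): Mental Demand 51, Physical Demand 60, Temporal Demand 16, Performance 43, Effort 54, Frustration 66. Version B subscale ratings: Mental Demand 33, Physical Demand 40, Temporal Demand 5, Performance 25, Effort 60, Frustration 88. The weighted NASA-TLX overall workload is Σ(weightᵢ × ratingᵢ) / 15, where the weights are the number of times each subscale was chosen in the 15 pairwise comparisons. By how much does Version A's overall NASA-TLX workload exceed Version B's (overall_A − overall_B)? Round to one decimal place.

9.0

Version A weighted sum = 3·51 + 3·60 + 3·16 + 3·43 + 0·54 + 3·66 = 153 + 180 + 48 + 129 + 0 + 198 = 708; overall_A = 708/15 = 47.2000.
Version B weighted sum = 3·33 + 3·40 + 3·5 + 3·25 + 0·60 + 3·88 = 99 + 120 + 15 + 75 + 0 + 264 = 573; overall_B = 573/15 = 38.2000.
Difference = 47.2000 − 38.2000 = 9.0000 ≈ 9.0.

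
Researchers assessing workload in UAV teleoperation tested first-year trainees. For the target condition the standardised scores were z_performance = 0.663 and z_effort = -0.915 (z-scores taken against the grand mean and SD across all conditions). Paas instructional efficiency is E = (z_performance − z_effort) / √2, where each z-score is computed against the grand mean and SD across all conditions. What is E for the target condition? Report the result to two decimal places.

z_P − z_E = 0.663 − (-0.915) = 1.5780.
E = 1.5780 / √2 = 1.5780 / 1.41421 = 1.1158 ≈ 1.12.

1.12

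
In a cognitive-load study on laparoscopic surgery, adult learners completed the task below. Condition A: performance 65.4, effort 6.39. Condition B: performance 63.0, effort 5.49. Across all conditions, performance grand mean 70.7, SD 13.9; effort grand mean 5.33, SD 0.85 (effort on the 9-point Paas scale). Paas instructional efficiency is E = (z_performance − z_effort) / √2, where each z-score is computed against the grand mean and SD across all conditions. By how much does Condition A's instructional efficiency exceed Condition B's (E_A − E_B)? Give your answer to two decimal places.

Condition A: z_P = (65.4 − 70.7)/13.9 = -0.3813; z_E = (6.39 − 5.33)/0.85 = 1.2471; E_A = (-0.3813 − 1.2471)/√2 = -1.1515.
Condition B: z_P = (63.0 − 70.7)/13.9 = -0.5540; z_E = (5.49 − 5.33)/0.85 = 0.1882; E_B = (-0.5540 − 0.1882)/√2 = -0.5248.
E_A − E_B = -1.1515 − (-0.5248) = -0.6267 ≈ -0.63.

-0.63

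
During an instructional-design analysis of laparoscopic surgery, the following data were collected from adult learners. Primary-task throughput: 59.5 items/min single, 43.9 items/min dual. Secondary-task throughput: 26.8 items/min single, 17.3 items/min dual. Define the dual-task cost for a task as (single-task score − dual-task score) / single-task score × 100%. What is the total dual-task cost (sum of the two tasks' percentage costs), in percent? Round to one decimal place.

61.7

Primary cost = (59.5 − 43.9) / 59.5 × 100% = 26.2185%.
Secondary cost = (26.8 − 17.3) / 26.8 × 100% = 35.4478%.
Total = 26.2185% + 35.4478% = 61.6663% ≈ 61.7%.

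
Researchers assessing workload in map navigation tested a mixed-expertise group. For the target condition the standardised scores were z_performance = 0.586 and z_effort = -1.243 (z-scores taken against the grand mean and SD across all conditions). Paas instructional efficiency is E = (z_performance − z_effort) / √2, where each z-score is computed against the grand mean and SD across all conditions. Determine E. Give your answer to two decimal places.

1.29

z_P − z_E = 0.586 − (-1.243) = 1.8290.
E = 1.8290 / √2 = 1.8290 / 1.41421 = 1.2933 ≈ 1.29.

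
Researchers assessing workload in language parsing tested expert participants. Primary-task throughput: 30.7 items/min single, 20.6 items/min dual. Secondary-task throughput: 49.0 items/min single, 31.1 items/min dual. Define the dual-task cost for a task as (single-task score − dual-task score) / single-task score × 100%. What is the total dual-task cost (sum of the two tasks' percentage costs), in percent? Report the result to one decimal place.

69.4

Primary cost = (30.7 − 20.6) / 30.7 × 100% = 32.8990%.
Secondary cost = (49.0 − 31.1) / 49.0 × 100% = 36.5306%.
Total = 32.8990% + 36.5306% = 69.4296% ≈ 69.4%.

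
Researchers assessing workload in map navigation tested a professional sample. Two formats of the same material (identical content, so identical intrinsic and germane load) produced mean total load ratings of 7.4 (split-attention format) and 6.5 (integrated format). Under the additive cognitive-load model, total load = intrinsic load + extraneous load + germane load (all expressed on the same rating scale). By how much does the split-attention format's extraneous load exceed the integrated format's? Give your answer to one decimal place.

0.9

Intrinsic and germane load are equal across formats, so the difference in total load equals the difference in extraneous load.
Extraneous-load difference = 7.4 − 6.5 = 0.9.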